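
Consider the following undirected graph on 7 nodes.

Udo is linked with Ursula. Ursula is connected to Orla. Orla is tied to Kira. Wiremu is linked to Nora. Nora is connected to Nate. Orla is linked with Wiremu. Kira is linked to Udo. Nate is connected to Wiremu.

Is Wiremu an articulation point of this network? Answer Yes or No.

Yes

Removing Wiremu leaves {Kira, Orla, Udo, and Ursula} with no path to {Nate and Nora}, so the network splits into 2 components. Wiremu is a cut vertex.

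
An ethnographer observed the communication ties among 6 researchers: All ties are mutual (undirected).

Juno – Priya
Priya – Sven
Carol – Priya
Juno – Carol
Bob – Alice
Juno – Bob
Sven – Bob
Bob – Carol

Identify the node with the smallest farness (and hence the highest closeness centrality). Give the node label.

Farness (sum of distances to all others) for each node — Alice:10, Bob:6, Carol:7, Juno:7, Priya:8, Sven:8.
The smallest farness is 6, for Bob, so Bob has the highest closeness.

Bob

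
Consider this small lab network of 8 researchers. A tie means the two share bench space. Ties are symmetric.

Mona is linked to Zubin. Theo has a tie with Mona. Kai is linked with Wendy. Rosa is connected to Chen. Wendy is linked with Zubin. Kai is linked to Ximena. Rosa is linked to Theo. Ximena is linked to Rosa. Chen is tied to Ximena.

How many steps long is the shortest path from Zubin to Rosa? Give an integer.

One shortest route is Zubin – Mona – Theo – Rosa, which uses 3 edges, and at distance 2 from Zubin we only reach {Kai, Theo}, which does not include Rosa. So d(Zubin,Rosa) = 3.

3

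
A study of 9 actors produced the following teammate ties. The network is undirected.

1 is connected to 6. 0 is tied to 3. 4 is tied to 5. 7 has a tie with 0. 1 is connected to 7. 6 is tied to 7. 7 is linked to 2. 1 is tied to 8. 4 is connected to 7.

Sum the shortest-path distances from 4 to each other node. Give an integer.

16

Distances from 4: 0:2, 1:2, 2:2, 3:3, 5:1, 6:2, 7:1, 8:3.
Sum = 2 + 2 + 2 + 3 + 1 + 2 + 1 + 3 = 16.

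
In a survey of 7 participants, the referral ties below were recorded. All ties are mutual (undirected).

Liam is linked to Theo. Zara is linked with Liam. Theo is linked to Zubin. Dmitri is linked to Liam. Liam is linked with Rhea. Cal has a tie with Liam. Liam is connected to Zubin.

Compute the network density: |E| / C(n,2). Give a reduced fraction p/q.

1/3

There are 7 edges and 7 nodes, so the maximum possible is C(7,2) = 21.
Density = 7/21 = 1/3.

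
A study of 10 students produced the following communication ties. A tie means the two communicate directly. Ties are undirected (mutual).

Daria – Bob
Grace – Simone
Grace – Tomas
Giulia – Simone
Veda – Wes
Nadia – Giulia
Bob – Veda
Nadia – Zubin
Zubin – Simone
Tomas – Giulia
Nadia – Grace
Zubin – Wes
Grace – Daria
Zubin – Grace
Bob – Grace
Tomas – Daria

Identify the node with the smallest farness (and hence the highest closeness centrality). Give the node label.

Grace

Farness (sum of distances to all others) for each node — Bob:16, Daria:16, Giulia:19, Grace:12, Nadia:16, Simone:16, Tomas:17, Veda:21, Wes:19, Zubin:14.
The smallest farness is 12, for Grace, so Grace has the highest closeness.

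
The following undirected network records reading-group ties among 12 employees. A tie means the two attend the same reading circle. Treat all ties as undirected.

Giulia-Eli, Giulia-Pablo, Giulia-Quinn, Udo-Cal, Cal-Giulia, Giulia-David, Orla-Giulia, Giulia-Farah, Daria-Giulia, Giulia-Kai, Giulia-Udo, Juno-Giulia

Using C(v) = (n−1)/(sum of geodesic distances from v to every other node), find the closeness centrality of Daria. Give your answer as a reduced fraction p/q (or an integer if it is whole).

Distances from Daria: Cal:2, David:2, Eli:2, Farah:2, Giulia:1, Juno:2, Kai:2, Orla:2, Pablo:2, Quinn:2, Udo:2. Sum = 21.
n = 12, so closeness = 11/21.

11/21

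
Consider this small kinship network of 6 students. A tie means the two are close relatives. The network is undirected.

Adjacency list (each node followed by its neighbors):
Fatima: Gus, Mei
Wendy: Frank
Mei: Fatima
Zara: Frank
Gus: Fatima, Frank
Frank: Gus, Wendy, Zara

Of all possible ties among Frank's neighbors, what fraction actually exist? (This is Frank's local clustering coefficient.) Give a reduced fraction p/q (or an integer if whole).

Frank's neighbors: Gus, Wendy, and Zara (k = 3).
Possible neighbor pairs: C(3,2) = 3. Edges among them: none → e = 0.
Clustering(Frank) = 0/3 = 0.

0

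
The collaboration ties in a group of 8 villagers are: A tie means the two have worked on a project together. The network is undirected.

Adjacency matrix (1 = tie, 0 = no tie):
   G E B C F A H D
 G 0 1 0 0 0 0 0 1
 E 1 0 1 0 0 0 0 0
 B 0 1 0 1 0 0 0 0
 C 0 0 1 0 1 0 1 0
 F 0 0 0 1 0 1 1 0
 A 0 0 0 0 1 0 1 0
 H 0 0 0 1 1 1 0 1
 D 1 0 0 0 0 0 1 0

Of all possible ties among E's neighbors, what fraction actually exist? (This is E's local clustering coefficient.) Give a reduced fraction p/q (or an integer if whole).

E's neighbors: B and G (k = 2).
Possible neighbor pairs: C(2,2) = 1. Edges among them: none → e = 0.
Clustering(E) = 0/1.

0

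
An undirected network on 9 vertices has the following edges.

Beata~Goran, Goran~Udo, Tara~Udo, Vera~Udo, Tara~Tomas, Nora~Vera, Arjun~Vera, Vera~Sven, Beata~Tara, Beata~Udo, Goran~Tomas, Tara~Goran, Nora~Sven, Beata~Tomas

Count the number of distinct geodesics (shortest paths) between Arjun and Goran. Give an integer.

The shortest distance is 3, and the only length-3 path is Arjun–Vera–Udo–Goran. So there is exactly 1 shortest path.

1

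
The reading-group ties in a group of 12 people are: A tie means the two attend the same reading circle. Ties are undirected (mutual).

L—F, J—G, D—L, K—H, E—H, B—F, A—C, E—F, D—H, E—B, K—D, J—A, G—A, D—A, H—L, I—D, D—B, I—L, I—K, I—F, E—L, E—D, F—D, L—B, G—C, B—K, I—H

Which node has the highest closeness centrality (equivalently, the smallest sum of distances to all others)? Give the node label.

D

Farness (sum of distances to all others) for each node — A:18, B:20, C:27, D:14, E:20, F:20, G:26, H:20, I:20, J:27, K:21, L:19.
The smallest farness is 14, for D, so D has the highest closeness.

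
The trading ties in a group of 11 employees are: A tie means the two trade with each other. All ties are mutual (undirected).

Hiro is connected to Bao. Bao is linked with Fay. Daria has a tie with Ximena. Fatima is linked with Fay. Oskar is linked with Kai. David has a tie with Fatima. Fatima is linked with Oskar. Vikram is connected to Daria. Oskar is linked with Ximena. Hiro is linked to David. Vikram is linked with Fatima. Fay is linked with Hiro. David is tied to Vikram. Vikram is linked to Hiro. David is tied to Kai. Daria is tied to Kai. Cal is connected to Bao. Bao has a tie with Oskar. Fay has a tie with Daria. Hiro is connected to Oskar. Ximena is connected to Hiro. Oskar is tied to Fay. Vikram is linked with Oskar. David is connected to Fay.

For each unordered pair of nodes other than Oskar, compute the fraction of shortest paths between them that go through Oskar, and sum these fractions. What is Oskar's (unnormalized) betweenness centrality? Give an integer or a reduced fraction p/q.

Pairs whose geodesics pass through Oskar — Fay–Kai: 1/3; Fay–Ximena: 1/3; Fay–Vikram: 1/5; Kai–Ximena: 1/2; Kai–Vikram: 1/3; Kai–Hiro: 1/2; Kai–Bao: 1; Kai–Cal: 1; Kai–Fatima: 1/2; Ximena–Vikram: 1/3; Ximena–Bao: 1/2; Ximena–Cal: 1/2; Ximena–Fatima: 1; Vikram–Bao: 1/2 … (+4 more pairs).
All other pairs contribute 0.
Summing the contributions gives betweenness(Oskar) = 557/60.

557/60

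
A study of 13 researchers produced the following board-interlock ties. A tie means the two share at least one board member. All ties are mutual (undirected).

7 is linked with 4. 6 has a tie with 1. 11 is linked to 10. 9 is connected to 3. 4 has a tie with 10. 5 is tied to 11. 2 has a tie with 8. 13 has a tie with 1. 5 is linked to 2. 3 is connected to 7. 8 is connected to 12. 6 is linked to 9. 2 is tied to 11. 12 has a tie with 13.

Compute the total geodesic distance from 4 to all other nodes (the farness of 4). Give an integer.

39

Distances from 4: 1:5, 2:3, 3:2, 5:3, 6:4, 7:1, 8:4, 9:3, 10:1, 11:2, 12:5, 13:6.
Sum = 5 + 3 + 2 + 3 + 4 + 1 + 4 + 3 + 1 + 2 + 5 + 6 = 39.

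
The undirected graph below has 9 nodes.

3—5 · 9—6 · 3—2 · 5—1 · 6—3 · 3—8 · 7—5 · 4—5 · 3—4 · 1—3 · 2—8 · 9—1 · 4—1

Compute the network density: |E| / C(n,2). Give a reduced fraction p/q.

13/36

There are 13 edges and 9 nodes, so the maximum possible is C(9,2) = 36.
Density = 13/36.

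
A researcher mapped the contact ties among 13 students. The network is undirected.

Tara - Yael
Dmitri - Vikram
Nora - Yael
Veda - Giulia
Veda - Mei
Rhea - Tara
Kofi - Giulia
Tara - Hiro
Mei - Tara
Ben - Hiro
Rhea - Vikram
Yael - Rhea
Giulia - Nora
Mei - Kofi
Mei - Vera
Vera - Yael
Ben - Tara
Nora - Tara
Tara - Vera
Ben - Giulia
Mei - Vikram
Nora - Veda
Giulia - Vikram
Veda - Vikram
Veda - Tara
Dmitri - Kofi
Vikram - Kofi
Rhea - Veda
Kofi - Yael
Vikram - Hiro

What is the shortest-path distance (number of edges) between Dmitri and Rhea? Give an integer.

2

One shortest route is Dmitri – Vikram – Rhea, which uses 2 edges, and Dmitri and Rhea are not directly tied, so nothing shorter exists. So d(Dmitri,Rhea) = 2.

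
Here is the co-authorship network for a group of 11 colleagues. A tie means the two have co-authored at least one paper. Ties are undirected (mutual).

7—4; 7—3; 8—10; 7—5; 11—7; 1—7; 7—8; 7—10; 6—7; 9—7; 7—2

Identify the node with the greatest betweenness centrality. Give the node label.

7

Unnormalized betweenness of each node: 1:0, 2:0, 3:0, 4:0, 5:0, 6:0, 7:44, 8:0, 9:0, 10:0, 11:0.
7 has the largest value, 44, making it the main broker — the node through which the most shortest paths run.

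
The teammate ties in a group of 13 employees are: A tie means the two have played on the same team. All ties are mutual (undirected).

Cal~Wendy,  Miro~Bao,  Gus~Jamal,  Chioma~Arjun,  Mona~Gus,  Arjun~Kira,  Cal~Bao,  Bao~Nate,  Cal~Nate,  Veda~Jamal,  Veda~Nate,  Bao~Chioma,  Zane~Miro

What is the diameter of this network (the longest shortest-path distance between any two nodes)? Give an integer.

8

Eccentricity of each node (its greatest distance to any other): Arjun:7, Bao:5, Cal:5, Chioma:6, Gus:7, Jamal:6, Kira:8, Miro:6, Mona:8, Nate:4, Veda:5, Wendy:6, Zane:7.
The maximum eccentricity is 8, realized for instance by the pair Kira–Mona via Kira – Arjun – Chioma – Bao – Nate – Veda – Jamal – Gus – Mona. So the diameter is 8.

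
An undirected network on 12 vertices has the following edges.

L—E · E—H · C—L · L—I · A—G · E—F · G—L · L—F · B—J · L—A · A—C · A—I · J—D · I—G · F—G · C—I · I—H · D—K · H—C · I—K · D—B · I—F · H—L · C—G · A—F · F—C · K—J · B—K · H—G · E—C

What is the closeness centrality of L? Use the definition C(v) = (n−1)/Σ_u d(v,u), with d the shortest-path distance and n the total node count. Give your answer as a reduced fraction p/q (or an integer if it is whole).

Distances from L: A:1, B:3, C:1, D:3, E:1, F:1, G:1, H:1, I:1, J:3, K:2. Sum = 18.
n = 12, so closeness = 11/18.

11/18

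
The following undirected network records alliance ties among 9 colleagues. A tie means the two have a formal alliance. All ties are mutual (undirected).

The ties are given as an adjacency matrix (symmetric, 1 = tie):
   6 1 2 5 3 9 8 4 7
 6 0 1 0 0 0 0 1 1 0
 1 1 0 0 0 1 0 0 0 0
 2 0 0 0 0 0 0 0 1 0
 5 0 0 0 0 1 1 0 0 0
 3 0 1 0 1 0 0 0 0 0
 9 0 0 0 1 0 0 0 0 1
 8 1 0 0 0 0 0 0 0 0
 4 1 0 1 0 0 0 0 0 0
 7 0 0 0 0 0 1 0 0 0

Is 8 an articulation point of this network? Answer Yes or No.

Even without 8, every remaining node can still reach every other (the residual graph is connected), so 8 is not a cut vertex.

No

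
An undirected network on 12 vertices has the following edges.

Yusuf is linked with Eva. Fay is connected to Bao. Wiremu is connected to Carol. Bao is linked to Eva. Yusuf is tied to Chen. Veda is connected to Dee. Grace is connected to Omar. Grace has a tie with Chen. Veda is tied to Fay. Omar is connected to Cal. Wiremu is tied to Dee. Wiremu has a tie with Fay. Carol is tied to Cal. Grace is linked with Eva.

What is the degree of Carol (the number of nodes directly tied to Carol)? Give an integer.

2

Carol is directly tied to Cal and Wiremu. That is 2 neighbors, so the degree of Carol is 2.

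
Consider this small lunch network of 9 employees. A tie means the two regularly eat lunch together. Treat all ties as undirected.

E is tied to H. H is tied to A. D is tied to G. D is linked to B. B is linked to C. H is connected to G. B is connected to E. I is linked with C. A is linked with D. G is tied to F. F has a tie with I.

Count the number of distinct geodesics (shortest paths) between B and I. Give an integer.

The shortest distance is 2, and the only length-2 path is B–C–I. So there is exactly 1 shortest path.

1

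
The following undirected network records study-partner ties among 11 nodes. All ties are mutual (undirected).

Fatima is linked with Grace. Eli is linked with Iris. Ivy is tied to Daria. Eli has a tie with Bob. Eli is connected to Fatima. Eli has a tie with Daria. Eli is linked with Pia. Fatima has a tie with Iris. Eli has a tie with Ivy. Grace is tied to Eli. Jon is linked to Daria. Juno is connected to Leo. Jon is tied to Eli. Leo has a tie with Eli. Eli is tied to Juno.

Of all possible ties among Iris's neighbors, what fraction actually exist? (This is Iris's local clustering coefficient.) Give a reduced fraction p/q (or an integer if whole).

Iris's neighbors: Eli and Fatima (k = 2).
Possible neighbor pairs: C(2,2) = 1. Edges among them: Eli–Fatima → e = 1.
Clustering(Iris) = 1/1.

1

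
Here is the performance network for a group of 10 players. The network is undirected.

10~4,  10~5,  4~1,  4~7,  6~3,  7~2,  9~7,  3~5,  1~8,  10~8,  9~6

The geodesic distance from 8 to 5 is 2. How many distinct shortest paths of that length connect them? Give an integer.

The shortest distance is 2, and the only length-2 path is 8–10–5. So there is exactly 1 shortest path.

1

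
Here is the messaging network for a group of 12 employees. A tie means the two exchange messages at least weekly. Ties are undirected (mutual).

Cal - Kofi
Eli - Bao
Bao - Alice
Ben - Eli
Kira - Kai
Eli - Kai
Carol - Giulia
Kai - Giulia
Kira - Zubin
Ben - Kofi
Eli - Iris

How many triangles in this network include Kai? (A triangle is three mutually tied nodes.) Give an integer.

0

Kai's neighbors are Eli, Giulia, and Kira, but none of them are tied to each other, so no triangle contains Kai.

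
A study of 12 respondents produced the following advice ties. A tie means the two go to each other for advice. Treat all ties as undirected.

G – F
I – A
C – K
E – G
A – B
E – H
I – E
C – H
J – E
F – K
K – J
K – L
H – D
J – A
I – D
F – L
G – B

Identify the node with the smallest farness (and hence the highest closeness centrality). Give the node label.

Farness (sum of distances to all others) for each node — A:23, B:26, C:25, D:28, E:19, F:24, G:21, H:23, I:24, J:20, K:21, L:28.
The smallest farness is 19, for E, so E has the highest closeness.

E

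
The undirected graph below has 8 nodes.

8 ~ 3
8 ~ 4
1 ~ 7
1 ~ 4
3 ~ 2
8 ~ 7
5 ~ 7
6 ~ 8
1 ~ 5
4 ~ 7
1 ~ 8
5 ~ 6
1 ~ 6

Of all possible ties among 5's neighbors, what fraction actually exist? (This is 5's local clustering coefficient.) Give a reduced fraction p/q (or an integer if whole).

2/3

5's neighbors: 1, 6, and 7 (k = 3).
Possible neighbor pairs: C(3,2) = 3. Edges among them: 1–6, 1–7 → e = 2.
Clustering(5) = 2/3.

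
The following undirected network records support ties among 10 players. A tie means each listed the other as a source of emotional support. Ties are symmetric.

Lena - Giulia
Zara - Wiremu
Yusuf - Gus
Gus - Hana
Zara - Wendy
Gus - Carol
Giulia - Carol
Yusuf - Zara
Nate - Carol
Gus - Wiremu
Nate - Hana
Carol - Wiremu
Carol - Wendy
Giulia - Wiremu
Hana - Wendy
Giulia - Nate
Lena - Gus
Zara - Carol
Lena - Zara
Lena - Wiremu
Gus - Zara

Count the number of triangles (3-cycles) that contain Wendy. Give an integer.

Wendy's neighbors: Carol, Hana, and Zara.
Neighbor pairs that are themselves tied: Wendy–Carol–Zara. Each forms one triangle with Wendy, for 1 in total.

1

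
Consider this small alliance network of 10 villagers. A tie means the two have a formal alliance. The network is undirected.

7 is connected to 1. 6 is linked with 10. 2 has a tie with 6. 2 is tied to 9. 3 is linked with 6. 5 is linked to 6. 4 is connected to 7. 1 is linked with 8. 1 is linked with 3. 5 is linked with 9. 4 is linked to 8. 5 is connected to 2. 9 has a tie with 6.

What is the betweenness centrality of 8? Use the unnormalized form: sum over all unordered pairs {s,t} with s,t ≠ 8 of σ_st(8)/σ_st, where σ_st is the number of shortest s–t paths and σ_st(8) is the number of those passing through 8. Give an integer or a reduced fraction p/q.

Pairs whose geodesics pass through 8 — 4–1: 1/2; 4–9: 1/2; 4–5: 1/2; 4–3: 1/2; 4–10: 1/2; 4–6: 1/2; 4–2: 1/2.
All other pairs contribute 0.
Summing the contributions gives betweenness(8) = 7/2.

7/2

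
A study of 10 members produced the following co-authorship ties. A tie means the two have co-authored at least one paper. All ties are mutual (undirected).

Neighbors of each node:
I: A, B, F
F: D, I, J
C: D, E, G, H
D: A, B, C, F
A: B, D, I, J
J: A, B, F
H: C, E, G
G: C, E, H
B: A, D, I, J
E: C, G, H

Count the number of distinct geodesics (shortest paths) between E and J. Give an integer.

3

The shortest distance is 4. The length-4 paths are: E–C–D–B–J; E–C–D–A–J; E–C–D–F–J.
That gives 3 distinct shortest paths.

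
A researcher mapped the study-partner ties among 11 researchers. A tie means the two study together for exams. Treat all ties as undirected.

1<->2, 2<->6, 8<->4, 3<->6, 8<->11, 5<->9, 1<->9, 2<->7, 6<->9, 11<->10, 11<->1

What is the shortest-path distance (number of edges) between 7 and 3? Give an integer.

3

One shortest route is 7 – 2 – 6 – 3, which uses 3 edges, and at distance 2 from 7 we only reach {1, 6}, which does not include 3. So d(7,3) = 3.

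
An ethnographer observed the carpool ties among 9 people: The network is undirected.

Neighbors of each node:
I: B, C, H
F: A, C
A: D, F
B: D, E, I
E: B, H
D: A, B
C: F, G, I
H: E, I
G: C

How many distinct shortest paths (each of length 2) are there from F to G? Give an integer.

1

The shortest distance is 2, and the only length-2 path is F–C–G. So there is exactly 1 shortest path.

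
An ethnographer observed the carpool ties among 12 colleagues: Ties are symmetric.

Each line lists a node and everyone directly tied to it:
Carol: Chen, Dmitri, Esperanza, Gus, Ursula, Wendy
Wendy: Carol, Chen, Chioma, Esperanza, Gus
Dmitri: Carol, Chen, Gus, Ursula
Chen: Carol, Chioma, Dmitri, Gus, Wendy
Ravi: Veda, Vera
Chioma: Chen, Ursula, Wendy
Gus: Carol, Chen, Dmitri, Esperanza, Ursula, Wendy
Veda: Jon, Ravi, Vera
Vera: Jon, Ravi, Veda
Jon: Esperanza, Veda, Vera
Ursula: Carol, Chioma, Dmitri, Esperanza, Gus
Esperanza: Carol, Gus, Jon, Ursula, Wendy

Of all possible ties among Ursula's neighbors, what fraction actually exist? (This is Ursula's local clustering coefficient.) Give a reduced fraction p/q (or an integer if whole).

1/2

Ursula's neighbors: Carol, Chioma, Dmitri, Esperanza, and Gus (k = 5).
Possible neighbor pairs: C(5,2) = 10. Edges among them: Carol–Dmitri, Carol–Esperanza, Carol–Gus, Dmitri–Gus, Esperanza–Gus → e = 5.
Clustering(Ursula) = 5/10 = 1/2.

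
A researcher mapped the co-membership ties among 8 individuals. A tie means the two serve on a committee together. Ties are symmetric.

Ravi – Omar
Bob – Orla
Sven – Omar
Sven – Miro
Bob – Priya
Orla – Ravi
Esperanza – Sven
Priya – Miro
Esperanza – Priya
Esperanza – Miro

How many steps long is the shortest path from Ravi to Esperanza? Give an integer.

One shortest route is Ravi – Omar – Sven – Esperanza, which uses 3 edges, and at distance 2 from Ravi we only reach {Bob, Sven}, which does not include Esperanza. So d(Ravi,Esperanza) = 3.

3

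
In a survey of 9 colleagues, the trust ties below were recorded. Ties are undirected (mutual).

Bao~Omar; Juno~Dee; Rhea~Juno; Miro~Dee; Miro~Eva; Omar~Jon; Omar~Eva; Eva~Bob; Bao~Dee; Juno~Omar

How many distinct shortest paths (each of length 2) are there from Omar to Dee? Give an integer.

2

The shortest distance is 2. The length-2 paths are: Omar–Juno–Dee; Omar–Bao–Dee.
That gives 2 distinct shortest paths.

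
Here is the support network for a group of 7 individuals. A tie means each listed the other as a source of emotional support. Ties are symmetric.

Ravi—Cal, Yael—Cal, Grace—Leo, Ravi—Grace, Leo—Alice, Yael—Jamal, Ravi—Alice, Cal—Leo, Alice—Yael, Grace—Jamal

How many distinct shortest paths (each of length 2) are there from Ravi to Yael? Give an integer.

The shortest distance is 2. The length-2 paths are: Ravi–Alice–Yael; Ravi–Cal–Yael.
That gives 2 distinct shortest paths.

2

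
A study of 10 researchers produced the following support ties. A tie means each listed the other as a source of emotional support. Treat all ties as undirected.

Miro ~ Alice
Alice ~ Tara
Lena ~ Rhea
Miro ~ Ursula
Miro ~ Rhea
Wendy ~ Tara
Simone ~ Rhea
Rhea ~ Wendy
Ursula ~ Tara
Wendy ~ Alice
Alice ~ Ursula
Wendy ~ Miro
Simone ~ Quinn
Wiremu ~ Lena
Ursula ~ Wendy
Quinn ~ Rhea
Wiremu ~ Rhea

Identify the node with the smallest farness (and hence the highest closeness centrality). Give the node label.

Farness (sum of distances to all others) for each node — Alice:18, Lena:19, Miro:14, Quinn:19, Rhea:12, Simone:19, Tara:19, Ursula:18, Wendy:13, Wiremu:19.
The smallest farness is 12, for Rhea, so Rhea has the highest closeness.

Rhea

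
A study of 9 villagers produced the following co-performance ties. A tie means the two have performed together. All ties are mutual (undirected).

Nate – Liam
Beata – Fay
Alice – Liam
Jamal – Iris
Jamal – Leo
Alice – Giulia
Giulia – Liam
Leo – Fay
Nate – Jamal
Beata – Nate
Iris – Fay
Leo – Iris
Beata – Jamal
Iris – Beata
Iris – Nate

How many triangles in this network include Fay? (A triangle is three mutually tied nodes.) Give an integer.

Fay's neighbors: Beata, Iris, and Leo.
Neighbor pairs that are themselves tied: Fay–Beata–Iris; Fay–Iris–Leo. Each forms one triangle with Fay, for 2 in total.

2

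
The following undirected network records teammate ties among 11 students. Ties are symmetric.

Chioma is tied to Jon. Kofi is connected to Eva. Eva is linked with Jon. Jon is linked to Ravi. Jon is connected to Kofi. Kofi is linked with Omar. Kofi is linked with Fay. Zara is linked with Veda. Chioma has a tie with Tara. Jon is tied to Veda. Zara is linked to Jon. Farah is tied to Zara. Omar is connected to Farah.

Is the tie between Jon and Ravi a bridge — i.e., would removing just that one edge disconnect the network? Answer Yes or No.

Without the Jon–Ravi edge there is no alternate route between Jon and Ravi, so the network disconnects. It is a bridge.

Yes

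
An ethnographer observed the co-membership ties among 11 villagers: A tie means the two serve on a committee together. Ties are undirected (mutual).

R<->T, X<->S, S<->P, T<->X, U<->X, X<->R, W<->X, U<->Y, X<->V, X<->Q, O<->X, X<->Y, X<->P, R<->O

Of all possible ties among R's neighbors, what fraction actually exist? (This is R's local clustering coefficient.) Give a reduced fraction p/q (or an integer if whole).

R's neighbors: O, T, and X (k = 3).
Possible neighbor pairs: C(3,2) = 3. Edges among them: O–X, T–X → e = 2.
Clustering(R) = 2/3.

2/3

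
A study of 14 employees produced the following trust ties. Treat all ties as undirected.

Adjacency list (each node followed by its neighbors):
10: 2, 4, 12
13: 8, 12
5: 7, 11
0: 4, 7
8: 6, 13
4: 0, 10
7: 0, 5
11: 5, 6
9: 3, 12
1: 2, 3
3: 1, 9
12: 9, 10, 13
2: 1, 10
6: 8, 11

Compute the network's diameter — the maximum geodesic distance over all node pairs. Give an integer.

7

Eccentricity of each node (its greatest distance to any other): 0:5, 1:7, 2:6, 3:7, 4:5, 5:7, 6:6, 7:6, 8:5, 9:6, 10:5, 11:7, 12:5, 13:5.
The maximum eccentricity is 7, realized for instance by the pair 3–5 via 3 – 9 – 12 – 10 – 4 – 0 – 7 – 5. So the diameter is 7.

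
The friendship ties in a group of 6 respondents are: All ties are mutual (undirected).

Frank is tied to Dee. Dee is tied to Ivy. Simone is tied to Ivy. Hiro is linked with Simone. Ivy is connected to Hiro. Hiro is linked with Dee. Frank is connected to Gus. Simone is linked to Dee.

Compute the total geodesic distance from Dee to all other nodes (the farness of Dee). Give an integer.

Distances from Dee: Frank:1, Gus:2, Hiro:1, Ivy:1, Simone:1.
Sum = 1 + 2 + 1 + 1 + 1 = 6.

6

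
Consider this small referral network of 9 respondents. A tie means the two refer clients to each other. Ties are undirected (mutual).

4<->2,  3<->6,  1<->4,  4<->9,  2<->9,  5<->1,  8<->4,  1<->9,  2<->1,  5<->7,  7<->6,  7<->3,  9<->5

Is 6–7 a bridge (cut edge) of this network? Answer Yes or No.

No

Even without that edge, 6 still reaches 7 via 6 – 3 – 7, so the network stays connected. Not a bridge.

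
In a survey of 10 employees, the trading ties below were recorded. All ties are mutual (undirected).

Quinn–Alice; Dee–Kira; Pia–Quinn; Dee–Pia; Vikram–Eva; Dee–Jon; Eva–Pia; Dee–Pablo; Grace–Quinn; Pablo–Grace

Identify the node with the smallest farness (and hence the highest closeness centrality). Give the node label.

Pia

Farness (sum of distances to all others) for each node — Alice:26, Dee:16, Eva:21, Grace:21, Jon:24, Kira:24, Pablo:20, Pia:15, Quinn:18, Vikram:29.
The smallest farness is 15, for Pia, so Pia has the highest closeness.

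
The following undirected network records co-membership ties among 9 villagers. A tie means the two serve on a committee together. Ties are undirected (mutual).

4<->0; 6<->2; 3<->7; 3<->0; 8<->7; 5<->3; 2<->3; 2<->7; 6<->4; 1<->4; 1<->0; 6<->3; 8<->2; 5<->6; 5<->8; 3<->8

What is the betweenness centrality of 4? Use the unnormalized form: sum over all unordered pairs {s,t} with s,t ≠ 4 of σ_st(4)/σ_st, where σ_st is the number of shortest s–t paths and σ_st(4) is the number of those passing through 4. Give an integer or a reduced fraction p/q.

Pairs whose geodesics pass through 4 — 5–1: 1/2; 2–1: 1/2; 6–1: 1; 6–0: 1/2.
All other pairs contribute 0.
Summing the contributions gives betweenness(4) = 5/2.

5/2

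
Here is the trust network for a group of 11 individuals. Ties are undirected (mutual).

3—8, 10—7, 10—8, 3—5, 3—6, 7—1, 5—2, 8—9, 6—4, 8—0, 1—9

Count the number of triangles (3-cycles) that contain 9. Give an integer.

9's neighbors are 1 and 8, but none of them are tied to each other, so no triangle contains 9.

0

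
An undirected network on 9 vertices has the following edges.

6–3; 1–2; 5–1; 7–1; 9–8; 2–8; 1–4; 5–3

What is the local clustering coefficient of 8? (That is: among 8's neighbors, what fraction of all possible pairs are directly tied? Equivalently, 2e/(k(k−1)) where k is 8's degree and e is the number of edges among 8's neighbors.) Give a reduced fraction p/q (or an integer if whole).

8's neighbors: 2 and 9 (k = 2).
Possible neighbor pairs: C(2,2) = 1. Edges among them: none → e = 0.
Clustering(8) = 0/1.

0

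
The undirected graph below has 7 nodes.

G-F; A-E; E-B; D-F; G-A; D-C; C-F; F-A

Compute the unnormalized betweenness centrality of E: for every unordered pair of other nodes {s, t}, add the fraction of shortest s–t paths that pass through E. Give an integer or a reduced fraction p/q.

Pairs whose geodesics pass through E — B–F: 1; B–A: 1; B–C: 1; B–D: 1; B–G: 1.
All other pairs contribute 0.
Summing the contributions gives betweenness(E) = 5.

5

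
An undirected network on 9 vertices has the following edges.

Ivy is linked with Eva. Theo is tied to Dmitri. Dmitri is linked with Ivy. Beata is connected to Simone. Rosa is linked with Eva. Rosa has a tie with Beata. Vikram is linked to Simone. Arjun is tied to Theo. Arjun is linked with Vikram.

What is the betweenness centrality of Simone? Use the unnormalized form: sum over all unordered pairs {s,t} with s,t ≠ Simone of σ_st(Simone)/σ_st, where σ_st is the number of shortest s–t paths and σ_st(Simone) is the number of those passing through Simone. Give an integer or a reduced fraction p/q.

6

Pairs whose geodesics pass through Simone — Rosa–Vikram: 1; Rosa–Arjun: 1; Beata–Vikram: 1; Beata–Arjun: 1; Beata–Theo: 1; Vikram–Eva: 1.
All other pairs contribute 0.
Summing the contributions gives betweenness(Simone) = 6.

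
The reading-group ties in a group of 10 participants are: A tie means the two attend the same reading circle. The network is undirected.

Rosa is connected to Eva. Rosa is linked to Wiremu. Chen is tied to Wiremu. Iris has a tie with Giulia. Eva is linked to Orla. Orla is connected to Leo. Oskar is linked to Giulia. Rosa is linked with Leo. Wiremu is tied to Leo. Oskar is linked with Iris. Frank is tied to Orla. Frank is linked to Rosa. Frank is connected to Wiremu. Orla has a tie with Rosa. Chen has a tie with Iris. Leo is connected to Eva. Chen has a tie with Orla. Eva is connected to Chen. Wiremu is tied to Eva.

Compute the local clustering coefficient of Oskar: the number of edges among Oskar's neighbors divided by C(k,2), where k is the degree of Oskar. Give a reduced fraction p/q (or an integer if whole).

Oskar's neighbors: Giulia and Iris (k = 2).
Possible neighbor pairs: C(2,2) = 1. Edges among them: Giulia–Iris → e = 1.
Clustering(Oskar) = 1/1.

1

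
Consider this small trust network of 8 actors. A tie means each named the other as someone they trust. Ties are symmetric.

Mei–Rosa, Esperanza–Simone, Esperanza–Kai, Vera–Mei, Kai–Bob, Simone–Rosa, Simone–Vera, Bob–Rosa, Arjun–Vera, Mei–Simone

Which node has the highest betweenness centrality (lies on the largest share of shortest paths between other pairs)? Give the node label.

Simone

Unnormalized betweenness of each node: Arjun:0, Bob:3/2, Esperanza:7/2, Kai:1, Mei:2, Rosa:9/2, Simone:17/2, Vera:6.
Simone has the largest value, 17/2, making it the main broker — the node through which the most shortest paths run.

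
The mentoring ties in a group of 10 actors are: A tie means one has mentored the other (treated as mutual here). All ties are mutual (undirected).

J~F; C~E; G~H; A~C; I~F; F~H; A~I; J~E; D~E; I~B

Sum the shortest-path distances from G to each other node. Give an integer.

31

Distances from G: A:4, B:4, C:5, D:5, E:4, F:2, H:1, I:3, J:3.
Sum = 4 + 4 + 5 + 5 + 4 + 2 + 1 + 3 + 3 = 31.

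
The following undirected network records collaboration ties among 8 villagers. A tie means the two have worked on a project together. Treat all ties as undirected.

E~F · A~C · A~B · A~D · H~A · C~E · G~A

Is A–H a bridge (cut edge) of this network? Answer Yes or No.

Without the A–H edge there is no alternate route between A and H, so the network disconnects. It is a bridge.

Yes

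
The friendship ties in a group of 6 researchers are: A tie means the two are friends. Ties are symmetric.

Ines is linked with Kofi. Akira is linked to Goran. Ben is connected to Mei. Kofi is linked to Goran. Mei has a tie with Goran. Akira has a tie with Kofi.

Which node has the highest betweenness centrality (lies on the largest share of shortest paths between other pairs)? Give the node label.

Unnormalized betweenness of each node: Akira:0, Ben:0, Goran:6, Ines:0, Kofi:4, Mei:4.
Goran has the largest value, 6, making it the main broker — the node through which the most shortest paths run.

Goran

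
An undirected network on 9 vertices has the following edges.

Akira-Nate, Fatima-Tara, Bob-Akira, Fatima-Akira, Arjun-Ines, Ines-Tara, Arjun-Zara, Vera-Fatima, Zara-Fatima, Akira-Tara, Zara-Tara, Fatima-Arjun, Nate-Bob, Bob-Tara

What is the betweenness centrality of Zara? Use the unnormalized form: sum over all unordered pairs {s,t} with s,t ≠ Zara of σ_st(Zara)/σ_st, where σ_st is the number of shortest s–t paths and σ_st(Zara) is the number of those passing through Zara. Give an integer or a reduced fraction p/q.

7/12

Pairs whose geodesics pass through Zara — Bob–Arjun: 1/4; Tara–Arjun: 1/3.
All other pairs contribute 0.
Summing the contributions gives betweenness(Zara) = 7/12.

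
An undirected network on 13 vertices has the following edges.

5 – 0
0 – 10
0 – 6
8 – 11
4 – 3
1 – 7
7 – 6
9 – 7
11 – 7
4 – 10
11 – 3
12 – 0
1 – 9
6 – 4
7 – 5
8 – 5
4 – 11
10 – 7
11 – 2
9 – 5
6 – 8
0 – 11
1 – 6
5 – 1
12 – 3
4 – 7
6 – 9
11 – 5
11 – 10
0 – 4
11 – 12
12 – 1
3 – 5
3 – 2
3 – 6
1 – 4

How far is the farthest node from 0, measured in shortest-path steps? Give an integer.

2

Distances from 0: 1:2, 2:2, 3:2, 4:1, 5:1, 6:1, 7:2, 8:2, 9:2, 10:1, 11:1, 12:1.
The largest is 2 (to 7, 9, 3, 1, 8, and 2), so the eccentricity of 0 is 2.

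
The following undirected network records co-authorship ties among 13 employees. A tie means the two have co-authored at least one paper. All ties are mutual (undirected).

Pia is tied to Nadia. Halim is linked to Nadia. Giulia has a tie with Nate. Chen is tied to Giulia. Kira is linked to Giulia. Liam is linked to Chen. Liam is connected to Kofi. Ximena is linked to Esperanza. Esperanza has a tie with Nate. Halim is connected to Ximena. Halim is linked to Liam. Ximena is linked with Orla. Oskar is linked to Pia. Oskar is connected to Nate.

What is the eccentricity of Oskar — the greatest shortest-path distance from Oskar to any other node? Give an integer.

Distances from Oskar: Chen:3, Esperanza:2, Giulia:2, Halim:3, Kira:3, Kofi:5, Liam:4, Nadia:2, Nate:1, Orla:4, Pia:1, Ximena:3.
The largest is 5 (to Kofi), so the eccentricity of Oskar is 5.

5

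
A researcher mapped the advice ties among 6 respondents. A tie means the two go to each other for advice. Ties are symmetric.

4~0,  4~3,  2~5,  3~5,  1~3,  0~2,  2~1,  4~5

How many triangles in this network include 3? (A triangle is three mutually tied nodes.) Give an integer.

3's neighbors: 1, 4, and 5.
Neighbor pairs that are themselves tied: 3–4–5. Each forms one triangle with 3, for 1 in total.

1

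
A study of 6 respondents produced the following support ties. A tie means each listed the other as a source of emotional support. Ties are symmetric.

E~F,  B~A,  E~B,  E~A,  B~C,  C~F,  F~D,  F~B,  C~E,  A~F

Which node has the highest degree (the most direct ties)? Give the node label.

Degrees — A:3, B:4, C:3, D:1, E:4, F:5.
The maximum is 5, attained only by F.

F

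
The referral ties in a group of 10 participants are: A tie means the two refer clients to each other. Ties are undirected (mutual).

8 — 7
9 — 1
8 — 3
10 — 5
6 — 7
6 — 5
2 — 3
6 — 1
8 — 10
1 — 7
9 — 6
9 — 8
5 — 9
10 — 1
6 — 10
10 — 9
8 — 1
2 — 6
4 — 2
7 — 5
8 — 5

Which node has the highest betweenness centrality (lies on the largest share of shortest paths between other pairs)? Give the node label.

Unnormalized betweenness of each node: 1:7/10, 2:9, 3:2, 4:0, 5:7/10, 6:107/10, 7:2/5, 8:57/10, 9:2/5, 10:2/5.
6 has the largest value, 107/10, making it the main broker — the node through which the most shortest paths run.

6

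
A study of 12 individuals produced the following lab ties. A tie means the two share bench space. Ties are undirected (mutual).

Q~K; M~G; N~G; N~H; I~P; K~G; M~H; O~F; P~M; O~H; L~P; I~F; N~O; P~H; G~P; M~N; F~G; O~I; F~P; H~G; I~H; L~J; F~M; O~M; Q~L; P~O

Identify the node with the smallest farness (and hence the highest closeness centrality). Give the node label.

Farness (sum of distances to all others) for each node — F:19, G:17, H:18, I:21, J:30, K:23, L:20, M:18, N:22, O:19, P:15, Q:26.
The smallest farness is 15, for P, so P has the highest closeness.

P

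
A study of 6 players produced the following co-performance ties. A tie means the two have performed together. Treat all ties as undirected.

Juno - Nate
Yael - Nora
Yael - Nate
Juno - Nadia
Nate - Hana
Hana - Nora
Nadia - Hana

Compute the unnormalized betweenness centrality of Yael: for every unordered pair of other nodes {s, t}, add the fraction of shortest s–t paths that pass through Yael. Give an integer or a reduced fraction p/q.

5/6

Pairs whose geodesics pass through Yael — Juno–Nora: 1/3; Nate–Nora: 1/2.
All other pairs contribute 0.
Summing the contributions gives betweenness(Yael) = 5/6.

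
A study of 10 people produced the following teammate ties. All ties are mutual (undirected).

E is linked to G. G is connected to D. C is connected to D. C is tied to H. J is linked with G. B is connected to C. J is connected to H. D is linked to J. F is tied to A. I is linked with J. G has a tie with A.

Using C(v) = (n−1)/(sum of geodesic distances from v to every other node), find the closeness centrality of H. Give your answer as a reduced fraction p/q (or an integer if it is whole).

Distances from H: A:3, B:2, C:1, D:2, E:3, F:4, G:2, I:2, J:1. Sum = 20.
n = 10, so closeness = 9/20.

9/20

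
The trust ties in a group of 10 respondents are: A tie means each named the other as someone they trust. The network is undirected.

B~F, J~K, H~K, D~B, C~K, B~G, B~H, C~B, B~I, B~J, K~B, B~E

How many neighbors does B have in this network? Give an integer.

B is directly tied to C, D, E, F, G, H, I, J, and K. That is 9 neighbors, so the degree of B is 9.

9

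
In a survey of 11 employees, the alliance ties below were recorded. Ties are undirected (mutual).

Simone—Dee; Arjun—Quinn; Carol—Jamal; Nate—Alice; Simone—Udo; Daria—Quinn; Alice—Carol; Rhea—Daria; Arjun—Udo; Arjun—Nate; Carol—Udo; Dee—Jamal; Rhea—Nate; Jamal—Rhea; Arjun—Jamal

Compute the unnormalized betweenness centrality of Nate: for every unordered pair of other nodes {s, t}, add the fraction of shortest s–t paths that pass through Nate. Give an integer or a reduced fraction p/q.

29/6

Pairs whose geodesics pass through Nate — Udo–Rhea: 1/3; Alice–Arjun: 1; Alice–Quinn: 1; Alice–Daria: 1; Alice–Rhea: 1; Arjun–Rhea: 1/2.
All other pairs contribute 0.
Summing the contributions gives betweenness(Nate) = 29/6.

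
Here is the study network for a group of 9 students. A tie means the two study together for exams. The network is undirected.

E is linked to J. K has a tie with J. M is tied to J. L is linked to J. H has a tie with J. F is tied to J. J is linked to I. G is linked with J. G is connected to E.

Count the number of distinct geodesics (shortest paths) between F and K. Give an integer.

1

The shortest distance is 2, and the only length-2 path is F–J–K. So there is exactly 1 shortest path.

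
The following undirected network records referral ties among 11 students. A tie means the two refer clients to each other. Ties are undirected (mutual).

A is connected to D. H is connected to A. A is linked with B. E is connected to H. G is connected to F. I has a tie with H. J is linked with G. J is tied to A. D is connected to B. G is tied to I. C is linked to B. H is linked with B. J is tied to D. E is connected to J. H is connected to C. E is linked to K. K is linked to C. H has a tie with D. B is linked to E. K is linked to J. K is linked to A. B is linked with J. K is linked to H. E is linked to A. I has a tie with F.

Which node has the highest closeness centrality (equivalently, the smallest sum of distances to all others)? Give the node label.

Farness (sum of distances to all others) for each node — A:15, B:15, C:19, D:17, E:16, F:24, G:18, H:13, I:17, J:14, K:16.
The smallest farness is 13, for H, so H has the highest closeness.

H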